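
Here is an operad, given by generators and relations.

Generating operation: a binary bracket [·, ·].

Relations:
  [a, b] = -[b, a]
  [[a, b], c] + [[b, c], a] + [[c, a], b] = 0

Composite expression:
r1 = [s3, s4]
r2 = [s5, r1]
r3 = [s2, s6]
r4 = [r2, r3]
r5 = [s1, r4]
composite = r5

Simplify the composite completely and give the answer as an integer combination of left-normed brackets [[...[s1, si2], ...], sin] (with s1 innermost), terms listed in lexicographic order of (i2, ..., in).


[[[[[s1, s2], s6], s3], s4], s5] - [[[[[s1, s2], s6], s4], s3], s5] - [[[[[s1, s2], s6], s5], s3], s4] + [[[[[s1, s2], s6], s5], s4], s3] - [[[[[s1, s3], s4], s5], s2], s6] + [[[[[s1, s3], s4], s5], s6], s2] + [[[[[s1, s4], s3], s5], s2], s6] - [[[[[s1, s4], s3], s5], s6], s2] + [[[[[s1, s5], s3], s4], s2], s6] - [[[[[s1, s5], s3], s4], s6], s2] - [[[[[s1, s5], s4], s3], s2], s6] + [[[[[s1, s5], s4], s3], s6], s2] - [[[[[s1, s6], s2], s3], s4], s5] + [[[[[s1, s6], s2], s4], s3], s5] + [[[[[s1, s6], s2], s5], s3], s4] - [[[[[s1, s6], s2], s5], s4], s3]


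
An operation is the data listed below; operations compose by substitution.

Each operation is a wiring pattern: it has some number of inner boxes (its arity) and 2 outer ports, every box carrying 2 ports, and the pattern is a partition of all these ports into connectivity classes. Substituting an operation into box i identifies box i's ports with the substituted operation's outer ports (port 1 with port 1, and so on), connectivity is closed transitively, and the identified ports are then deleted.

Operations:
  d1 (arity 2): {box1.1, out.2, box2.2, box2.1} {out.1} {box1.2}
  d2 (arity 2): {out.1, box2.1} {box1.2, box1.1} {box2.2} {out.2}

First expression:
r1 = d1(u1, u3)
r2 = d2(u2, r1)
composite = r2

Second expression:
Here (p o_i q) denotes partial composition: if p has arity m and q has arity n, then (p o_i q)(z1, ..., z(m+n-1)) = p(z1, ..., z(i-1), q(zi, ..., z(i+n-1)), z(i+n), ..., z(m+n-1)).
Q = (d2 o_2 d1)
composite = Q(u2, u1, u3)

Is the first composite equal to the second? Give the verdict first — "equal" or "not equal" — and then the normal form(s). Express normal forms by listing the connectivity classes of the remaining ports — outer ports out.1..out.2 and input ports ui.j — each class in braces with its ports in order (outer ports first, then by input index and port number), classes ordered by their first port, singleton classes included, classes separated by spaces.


equal: each reduces to {out.1} {out.2} {u1.1, u3.1, u3.2} {u1.2} {u2.1, u2.2}


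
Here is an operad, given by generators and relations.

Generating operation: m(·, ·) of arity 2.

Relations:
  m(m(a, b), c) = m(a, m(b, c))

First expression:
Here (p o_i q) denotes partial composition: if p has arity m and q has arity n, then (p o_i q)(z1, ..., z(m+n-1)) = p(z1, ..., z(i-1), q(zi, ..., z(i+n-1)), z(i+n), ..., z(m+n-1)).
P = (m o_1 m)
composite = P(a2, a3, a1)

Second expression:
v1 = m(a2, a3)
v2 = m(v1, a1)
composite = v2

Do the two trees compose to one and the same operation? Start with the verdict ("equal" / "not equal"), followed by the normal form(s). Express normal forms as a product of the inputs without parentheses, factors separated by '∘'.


equal: each reduces to a2 ∘ a3 ∘ a1


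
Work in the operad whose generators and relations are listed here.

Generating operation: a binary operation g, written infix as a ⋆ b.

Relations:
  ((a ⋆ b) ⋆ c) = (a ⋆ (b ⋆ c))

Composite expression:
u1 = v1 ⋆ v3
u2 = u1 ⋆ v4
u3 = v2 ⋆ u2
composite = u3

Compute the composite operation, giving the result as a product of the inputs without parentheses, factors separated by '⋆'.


v2 ⋆ v1 ⋆ v3 ⋆ v4

Associativity of g dissolves the nesting; only the v-input order survives.
(v1 ⋆ v3) linearizes to v1 ⋆ v3
((v1 ⋆ v3) ⋆ v4) linearizes to v1 ⋆ v3 ⋆ v4
(v2 ⋆ ((v1 ⋆ v3) ⋆ v4)) linearizes to v2 ⋆ v1 ⋆ v3 ⋆ v4


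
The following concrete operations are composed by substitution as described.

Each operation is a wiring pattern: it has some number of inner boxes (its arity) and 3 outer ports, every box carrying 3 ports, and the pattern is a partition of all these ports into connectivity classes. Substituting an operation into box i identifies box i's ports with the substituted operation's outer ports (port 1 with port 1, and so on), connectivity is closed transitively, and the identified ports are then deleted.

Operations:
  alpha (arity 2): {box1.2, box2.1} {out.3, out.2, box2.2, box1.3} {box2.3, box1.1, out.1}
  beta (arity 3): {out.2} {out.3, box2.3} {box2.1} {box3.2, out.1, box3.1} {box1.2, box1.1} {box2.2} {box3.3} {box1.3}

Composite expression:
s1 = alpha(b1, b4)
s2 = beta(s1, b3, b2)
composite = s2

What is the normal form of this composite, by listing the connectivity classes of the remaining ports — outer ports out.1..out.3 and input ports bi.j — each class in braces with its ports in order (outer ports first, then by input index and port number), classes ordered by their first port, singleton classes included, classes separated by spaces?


{out.1, b2.1, b2.2} {out.2} {out.3, b3.3} {b1.1, b1.3, b4.2, b4.3} {b1.2, b4.1} {b2.3} {b3.1} {b3.2}


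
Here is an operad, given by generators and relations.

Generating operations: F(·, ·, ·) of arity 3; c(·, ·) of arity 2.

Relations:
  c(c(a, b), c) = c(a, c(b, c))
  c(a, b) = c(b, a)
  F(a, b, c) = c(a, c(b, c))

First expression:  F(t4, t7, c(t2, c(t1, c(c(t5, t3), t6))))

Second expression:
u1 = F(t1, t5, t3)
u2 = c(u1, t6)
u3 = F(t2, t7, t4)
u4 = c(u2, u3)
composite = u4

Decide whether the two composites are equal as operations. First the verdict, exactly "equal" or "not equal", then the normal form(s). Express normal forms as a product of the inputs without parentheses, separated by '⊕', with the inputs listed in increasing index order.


equal; both compose to t1 ⊕ t2 ⊕ t3 ⊕ t4 ⊕ t5 ⊕ t6 ⊕ t7

Reducing the first expression gives t1 ⊕ t2 ⊕ t3 ⊕ t4 ⊕ t5 ⊕ t6 ⊕ t7
Reducing the second expression gives t1 ⊕ t2 ⊕ t3 ⊕ t4 ⊕ t5 ⊕ t6 ⊕ t7
Both agree, so they are equal.


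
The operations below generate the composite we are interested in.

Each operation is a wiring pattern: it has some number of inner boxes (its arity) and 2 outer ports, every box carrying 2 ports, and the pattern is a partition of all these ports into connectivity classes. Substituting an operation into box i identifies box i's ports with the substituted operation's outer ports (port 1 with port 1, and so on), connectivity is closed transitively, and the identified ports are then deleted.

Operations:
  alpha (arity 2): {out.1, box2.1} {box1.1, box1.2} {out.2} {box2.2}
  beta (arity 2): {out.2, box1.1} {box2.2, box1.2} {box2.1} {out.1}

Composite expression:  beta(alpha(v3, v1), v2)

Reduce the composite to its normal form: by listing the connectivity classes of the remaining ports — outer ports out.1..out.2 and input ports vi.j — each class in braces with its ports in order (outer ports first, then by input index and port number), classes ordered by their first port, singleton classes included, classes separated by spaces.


{out.1} {out.2, v1.1} {v1.2} {v2.1} {v2.2} {v3.1, v3.2}

After gluing at beta, chains via deleted ports link the v-ports.
stage alpha: inputs (v3, v1), connectivity {out.1, v1.1} {out.2} {v1.2} {v3.1, v3.2}, out.j its boundary
stage beta: inputs (v3, v1, v2), connectivity {out.1} {out.2, v1.1} {v1.2} {v2.1} {v2.2} {v3.1, v3.2}, out.j its boundary


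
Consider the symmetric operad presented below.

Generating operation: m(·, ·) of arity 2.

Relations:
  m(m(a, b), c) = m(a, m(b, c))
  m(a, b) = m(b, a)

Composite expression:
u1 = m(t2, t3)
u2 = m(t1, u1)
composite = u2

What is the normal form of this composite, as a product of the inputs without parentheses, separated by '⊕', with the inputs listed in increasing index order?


t1 ⊕ t2 ⊕ t3

Any arrangement under m is one operation, so sort the t-inputs.
m(t2, t3) reduces to t2 ⊕ t3
m(t1, m(t2, t3)) reduces to t1 ⊕ t2 ⊕ t3
sorting the factors by input index: t1 ⊕ t2 ⊕ t3


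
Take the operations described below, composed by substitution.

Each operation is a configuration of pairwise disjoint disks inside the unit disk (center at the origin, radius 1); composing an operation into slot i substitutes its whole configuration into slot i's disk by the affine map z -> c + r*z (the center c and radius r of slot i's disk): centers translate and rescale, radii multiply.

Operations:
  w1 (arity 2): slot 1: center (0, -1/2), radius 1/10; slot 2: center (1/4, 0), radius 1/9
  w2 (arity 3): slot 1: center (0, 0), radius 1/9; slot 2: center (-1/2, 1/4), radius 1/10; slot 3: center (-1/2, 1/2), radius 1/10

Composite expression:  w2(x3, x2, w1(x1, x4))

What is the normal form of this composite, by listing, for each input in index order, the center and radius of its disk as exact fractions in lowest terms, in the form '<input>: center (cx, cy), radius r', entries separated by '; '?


x1: center (-1/2, 9/20), radius 1/100; x2: center (-1/2, 1/4), radius 1/10; x3: center (0, 0), radius 1/9; x4: center (-19/40, 1/2), radius 1/90

Follow each x-input down from w2: c' goes to c + r*c', radius to r*r'.
input x3: composing its 1 substitution step yields center (0, 0), radius 1/9
input x2: composing its 1 substitution step yields center (-1/2, 1/4), radius 1/10
input x1: composing its 2 substitution steps yields center (-1/2, 9/20), radius 1/100
input x4: composing its 2 substitution steps yields center (-19/40, 1/2), radius 1/90


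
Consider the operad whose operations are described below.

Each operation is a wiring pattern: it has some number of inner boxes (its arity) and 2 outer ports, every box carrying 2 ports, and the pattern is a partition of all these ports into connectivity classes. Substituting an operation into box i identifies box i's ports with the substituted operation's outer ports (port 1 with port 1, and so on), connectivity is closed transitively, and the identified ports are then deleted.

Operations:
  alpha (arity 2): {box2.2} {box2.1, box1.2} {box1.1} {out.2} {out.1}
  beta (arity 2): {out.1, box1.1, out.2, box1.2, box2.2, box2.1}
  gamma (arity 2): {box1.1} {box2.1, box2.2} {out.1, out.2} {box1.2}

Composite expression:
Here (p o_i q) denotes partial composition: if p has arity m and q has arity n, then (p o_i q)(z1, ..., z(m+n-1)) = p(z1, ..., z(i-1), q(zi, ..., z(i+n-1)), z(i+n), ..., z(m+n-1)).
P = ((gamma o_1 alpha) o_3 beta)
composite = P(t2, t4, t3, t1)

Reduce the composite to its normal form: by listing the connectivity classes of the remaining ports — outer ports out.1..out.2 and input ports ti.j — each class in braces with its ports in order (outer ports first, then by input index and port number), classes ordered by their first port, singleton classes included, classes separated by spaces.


{out.1, out.2} {t1.1, t1.2, t3.1, t3.2} {t2.1} {t2.2, t4.1} {t4.2}

After gluing at gamma, chains via deleted ports link the t-ports.
stage alpha: inputs (t2, t4), connectivity {out.1} {out.2} {t2.1} {t2.2, t4.1} {t4.2}, out.j its boundary
stage beta: inputs (t3, t1), connectivity {out.1, out.2, t1.1, t1.2, t3.1, t3.2}, out.j its boundary
stage gamma: inputs (t2, t4, t3, t1), connectivity {out.1, out.2} {t1.1, t1.2, t3.1, t3.2} {t2.1} {t2.2, t4.1} {t4.2}, out.j its boundary


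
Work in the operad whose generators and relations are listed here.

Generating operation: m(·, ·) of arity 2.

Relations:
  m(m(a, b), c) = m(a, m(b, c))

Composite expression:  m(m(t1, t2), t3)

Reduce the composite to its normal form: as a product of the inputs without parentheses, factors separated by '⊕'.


Under associativity of m, the answer is the t's in reading order.
m(t1, t2) unparenthesizes to t1 ⊕ t2
m(m(t1, t2), t3) unparenthesizes to t1 ⊕ t2 ⊕ t3

t1 ⊕ t2 ⊕ t3


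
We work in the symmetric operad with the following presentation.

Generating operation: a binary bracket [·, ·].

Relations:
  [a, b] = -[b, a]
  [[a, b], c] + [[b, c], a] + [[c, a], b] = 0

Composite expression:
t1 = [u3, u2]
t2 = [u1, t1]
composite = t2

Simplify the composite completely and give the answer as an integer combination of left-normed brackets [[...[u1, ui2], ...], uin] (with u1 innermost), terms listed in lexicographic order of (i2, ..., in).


-[[u1, u2], u3] + [[u1, u3], u2]

Left-normed coefficients sit on the u1-initial expansion words.
Composite bracket: [u1, [u3, u2]]
Full expansion: 4 signed words from ab - ba (2^2 = 4).
Keep just the words that open with u1:
  from u1u2u3, sign -1: term -[[u1, u2], u3]
  from u1u3u2, sign +1: term +[[u1, u3], u2]


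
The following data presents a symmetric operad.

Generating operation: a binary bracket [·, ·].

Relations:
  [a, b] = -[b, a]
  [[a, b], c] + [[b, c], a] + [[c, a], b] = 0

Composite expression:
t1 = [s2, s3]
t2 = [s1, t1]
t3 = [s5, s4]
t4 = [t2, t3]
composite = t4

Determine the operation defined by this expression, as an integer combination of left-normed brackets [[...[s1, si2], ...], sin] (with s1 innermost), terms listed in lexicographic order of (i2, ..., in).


-[[[[s1, s2], s3], s4], s5] + [[[[s1, s2], s3], s5], s4] + [[[[s1, s3], s2], s4], s5] - [[[[s1, s3], s2], s5], s4]

Antisymmetry and Jacobi reduce to s1-anchored left-normed brackets.
Composite bracket: [[s1, [s2, s3]], [s5, s4]]
Expanding via [a, b] = ab - ba: 16 signed words (2^4 = 16).
Keep just the words that open with s1:
  the word s1s2s3s4s5 carries sign -1 and contributes -[[[[s1, s2], s3], s4], s5]
  the word s1s2s3s5s4 carries sign +1 and contributes +[[[[s1, s2], s3], s5], s4]
  the word s1s3s2s4s5 carries sign +1 and contributes +[[[[s1, s3], s2], s4], s5]
  the word s1s3s2s5s4 carries sign -1 and contributes -[[[[s1, s3], s2], s5], s4]


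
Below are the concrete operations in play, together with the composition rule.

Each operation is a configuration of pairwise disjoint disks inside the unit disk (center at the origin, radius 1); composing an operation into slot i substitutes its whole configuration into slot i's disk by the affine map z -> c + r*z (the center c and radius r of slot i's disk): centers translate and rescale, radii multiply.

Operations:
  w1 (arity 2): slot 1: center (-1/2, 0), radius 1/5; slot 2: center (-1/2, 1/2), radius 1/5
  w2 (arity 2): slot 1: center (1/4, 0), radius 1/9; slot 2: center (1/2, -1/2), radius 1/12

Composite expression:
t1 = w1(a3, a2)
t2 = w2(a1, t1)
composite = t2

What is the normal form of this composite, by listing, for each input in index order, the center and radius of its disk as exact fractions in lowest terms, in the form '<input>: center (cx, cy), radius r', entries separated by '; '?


a1: center (1/4, 0), radius 1/9; a2: center (11/24, -11/24), radius 1/60; a3: center (11/24, -1/2), radius 1/60

Only the slot chain above each a matters under w2; compose those maps.
a1: after 1 affine step, its disk has center (1/4, 0), radius 1/9
a3: after 2 affine steps, its disk has center (11/24, -1/2), radius 1/60
a2: after 2 affine steps, its disk has center (11/24, -11/24), radius 1/60


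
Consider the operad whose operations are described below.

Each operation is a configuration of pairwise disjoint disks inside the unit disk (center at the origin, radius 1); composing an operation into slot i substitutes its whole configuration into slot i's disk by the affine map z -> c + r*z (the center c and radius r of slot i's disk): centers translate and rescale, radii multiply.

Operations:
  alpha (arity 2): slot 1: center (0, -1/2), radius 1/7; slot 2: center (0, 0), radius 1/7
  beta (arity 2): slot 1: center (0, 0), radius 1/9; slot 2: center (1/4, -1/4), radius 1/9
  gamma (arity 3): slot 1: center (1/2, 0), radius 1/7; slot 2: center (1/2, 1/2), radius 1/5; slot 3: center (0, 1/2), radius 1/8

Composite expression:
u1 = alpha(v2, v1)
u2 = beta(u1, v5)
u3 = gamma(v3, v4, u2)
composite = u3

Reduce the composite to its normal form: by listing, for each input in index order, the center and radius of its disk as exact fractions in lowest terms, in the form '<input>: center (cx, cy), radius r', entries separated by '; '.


Only the slot chain above each v matters under gamma; compose those maps.
input v3: composing its 1 substitution step yields center (1/2, 0), radius 1/7
input v4: composing its 1 substitution step yields center (1/2, 1/2), radius 1/5
input v2: composing its 3 substitution steps yields center (0, 71/144), radius 1/504
input v1: composing its 3 substitution steps yields center (0, 1/2), radius 1/504
input v5: composing its 2 substitution steps yields center (1/32, 15/32), radius 1/72

v1: center (0, 1/2), radius 1/504; v2: center (0, 71/144), radius 1/504; v3: center (1/2, 0), radius 1/7; v4: center (1/2, 1/2), radius 1/5; v5: center (1/32, 15/32), radius 1/72


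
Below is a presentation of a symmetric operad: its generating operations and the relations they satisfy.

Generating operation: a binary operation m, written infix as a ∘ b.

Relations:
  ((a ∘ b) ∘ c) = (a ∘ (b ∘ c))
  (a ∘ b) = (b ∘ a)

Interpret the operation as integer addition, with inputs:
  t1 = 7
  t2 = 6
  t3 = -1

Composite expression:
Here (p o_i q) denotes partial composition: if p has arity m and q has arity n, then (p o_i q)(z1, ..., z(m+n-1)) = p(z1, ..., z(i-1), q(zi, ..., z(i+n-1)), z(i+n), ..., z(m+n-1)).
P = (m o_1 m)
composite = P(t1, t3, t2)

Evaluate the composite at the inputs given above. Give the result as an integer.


12


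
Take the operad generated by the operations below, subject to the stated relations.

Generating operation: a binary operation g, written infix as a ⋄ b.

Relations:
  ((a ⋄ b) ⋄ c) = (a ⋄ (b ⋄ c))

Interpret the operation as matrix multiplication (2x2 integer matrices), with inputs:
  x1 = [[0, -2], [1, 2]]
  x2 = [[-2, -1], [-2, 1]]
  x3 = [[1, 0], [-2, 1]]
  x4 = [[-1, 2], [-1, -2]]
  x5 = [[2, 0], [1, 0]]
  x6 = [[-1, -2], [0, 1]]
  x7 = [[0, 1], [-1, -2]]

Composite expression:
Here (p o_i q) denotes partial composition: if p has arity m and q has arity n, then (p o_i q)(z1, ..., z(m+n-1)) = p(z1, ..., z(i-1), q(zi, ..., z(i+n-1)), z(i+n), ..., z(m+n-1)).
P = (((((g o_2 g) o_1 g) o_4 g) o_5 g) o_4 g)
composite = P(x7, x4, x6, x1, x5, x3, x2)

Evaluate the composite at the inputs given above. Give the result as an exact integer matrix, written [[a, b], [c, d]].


(x7 ⋄ x4) = [[-1, -2], [3, 2]]
(x1 ⋄ x5) = [[-2, 0], [4, 0]]
(x3 ⋄ x2) = [[-2, -1], [2, 3]]
((x1 ⋄ x5) ⋄ (x3 ⋄ x2)) = [[4, 2], [-8, -4]]
(x6 ⋄ ((x1 ⋄ x5) ⋄ (x3 ⋄ x2))) = [[12, 6], [-8, -4]]
((x7 ⋄ x4) ⋄ (x6 ⋄ ((x1 ⋄ x5) ⋄ (x3 ⋄ x2)))) = [[4, 2], [20, 10]]

[[4, 2], [20, 10]]


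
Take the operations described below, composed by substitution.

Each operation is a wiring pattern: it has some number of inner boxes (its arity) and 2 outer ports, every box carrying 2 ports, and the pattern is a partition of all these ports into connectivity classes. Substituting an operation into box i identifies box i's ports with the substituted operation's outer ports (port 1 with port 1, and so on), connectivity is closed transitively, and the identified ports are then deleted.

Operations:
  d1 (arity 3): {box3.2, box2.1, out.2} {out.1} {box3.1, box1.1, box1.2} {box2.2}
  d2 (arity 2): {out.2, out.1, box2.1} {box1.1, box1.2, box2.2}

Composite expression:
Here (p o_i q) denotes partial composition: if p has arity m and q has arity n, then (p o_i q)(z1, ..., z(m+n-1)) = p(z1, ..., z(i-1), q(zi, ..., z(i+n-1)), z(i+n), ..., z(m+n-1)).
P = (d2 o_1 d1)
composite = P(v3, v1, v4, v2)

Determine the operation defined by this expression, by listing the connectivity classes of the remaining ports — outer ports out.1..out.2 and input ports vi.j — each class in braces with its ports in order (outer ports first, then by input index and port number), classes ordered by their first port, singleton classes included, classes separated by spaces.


{out.1, out.2, v2.1} {v1.1, v2.2, v4.2} {v1.2} {v3.1, v3.2, v4.1}

After gluing at d2, chains via deleted ports link the v-ports.
the subtree at d1 composes to {out.1} {out.2, v1.1, v4.2} {v1.2} {v3.1, v3.2, v4.1} on (v3, v1, v4); out.j = own outer ports
the subtree at d2 composes to {out.1, out.2, v2.1} {v1.1, v2.2, v4.2} {v1.2} {v3.1, v3.2, v4.1} on (v3, v1, v4, v2); out.j = own outer ports


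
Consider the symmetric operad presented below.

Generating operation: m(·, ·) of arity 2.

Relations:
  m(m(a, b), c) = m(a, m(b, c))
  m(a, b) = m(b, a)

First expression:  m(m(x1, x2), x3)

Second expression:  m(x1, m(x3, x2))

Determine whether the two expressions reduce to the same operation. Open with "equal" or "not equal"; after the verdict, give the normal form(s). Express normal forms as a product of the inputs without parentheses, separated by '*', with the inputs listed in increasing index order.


equal; the common form is x1 * x2 * x3

The first composite normalizes to x1 * x2 * x3
The second composite normalizes to x1 * x2 * x3
The forms coincide; equal.


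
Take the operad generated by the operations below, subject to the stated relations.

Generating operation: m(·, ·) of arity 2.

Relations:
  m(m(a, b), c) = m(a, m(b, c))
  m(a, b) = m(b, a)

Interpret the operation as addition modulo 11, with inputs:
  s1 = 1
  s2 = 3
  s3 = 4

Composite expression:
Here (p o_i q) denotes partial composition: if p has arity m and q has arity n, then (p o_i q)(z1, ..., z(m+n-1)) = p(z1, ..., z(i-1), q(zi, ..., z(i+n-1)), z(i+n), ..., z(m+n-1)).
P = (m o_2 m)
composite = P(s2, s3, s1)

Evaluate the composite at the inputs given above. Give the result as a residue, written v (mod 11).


8 (mod 11)

m(s3, s1) = 5
m(s2, m(s3, s1)) = 8


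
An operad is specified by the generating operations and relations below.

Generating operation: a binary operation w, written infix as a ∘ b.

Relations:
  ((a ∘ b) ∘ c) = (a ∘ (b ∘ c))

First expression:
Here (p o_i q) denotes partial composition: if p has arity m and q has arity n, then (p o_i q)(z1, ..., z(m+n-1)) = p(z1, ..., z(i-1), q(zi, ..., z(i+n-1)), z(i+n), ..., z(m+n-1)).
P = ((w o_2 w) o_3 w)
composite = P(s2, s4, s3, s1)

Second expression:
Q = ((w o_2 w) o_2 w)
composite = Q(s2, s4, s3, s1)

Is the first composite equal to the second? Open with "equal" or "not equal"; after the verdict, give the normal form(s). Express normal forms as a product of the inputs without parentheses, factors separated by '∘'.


The first expression reduces to s2 ∘ s4 ∘ s3 ∘ s1
The second expression reduces to s2 ∘ s4 ∘ s3 ∘ s1
One common form — equal.

equal; both compose to s2 ∘ s4 ∘ s3 ∘ s1


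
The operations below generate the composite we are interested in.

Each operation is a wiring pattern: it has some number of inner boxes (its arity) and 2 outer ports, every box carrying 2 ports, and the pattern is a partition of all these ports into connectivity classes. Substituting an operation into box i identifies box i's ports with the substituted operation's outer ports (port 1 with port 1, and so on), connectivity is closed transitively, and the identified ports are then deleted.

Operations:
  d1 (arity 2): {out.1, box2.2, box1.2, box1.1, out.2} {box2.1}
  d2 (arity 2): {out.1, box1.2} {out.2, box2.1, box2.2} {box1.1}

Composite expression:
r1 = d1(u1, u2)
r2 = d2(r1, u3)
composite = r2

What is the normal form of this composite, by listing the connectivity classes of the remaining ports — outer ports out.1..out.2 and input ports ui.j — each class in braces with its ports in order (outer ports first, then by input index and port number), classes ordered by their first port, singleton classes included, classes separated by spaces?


{out.1, u1.1, u1.2, u2.2} {out.2, u3.1, u3.2} {u2.1}


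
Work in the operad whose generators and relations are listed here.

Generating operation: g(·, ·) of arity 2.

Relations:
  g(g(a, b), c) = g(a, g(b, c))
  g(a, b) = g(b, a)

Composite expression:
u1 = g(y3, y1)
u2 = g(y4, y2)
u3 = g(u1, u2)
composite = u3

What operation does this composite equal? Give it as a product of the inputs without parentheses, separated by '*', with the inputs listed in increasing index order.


Shape and order are irrelevant to g; the y-input set decides.
g(y3, y1) flattens to y3 * y1
g(y4, y2) flattens to y4 * y2
g(g(y3, y1), g(y4, y2)) flattens to y3 * y1 * y4 * y2
the factors in increasing index order: y1 * y2 * y3 * y4

y1 * y2 * y3 * y4


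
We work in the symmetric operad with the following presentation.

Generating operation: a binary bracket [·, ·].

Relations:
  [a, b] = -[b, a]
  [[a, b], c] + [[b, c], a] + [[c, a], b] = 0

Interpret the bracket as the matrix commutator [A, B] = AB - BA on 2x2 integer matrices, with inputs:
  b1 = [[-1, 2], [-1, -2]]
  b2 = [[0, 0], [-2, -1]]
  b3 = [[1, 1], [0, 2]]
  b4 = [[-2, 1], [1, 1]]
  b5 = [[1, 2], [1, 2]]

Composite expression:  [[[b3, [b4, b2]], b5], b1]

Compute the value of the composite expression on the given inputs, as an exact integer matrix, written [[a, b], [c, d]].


[[-15, 75], [45, 15]]

[b4, b2] = [[-2, -1], [-5, 2]]
[b3, [b4, b2]] = [[-5, 5], [-5, 5]]
[[b3, [b4, b2]], b5] = [[15, -15], [15, -15]]
[[[b3, [b4, b2]], b5], b1] = [[-15, 75], [45, 15]]


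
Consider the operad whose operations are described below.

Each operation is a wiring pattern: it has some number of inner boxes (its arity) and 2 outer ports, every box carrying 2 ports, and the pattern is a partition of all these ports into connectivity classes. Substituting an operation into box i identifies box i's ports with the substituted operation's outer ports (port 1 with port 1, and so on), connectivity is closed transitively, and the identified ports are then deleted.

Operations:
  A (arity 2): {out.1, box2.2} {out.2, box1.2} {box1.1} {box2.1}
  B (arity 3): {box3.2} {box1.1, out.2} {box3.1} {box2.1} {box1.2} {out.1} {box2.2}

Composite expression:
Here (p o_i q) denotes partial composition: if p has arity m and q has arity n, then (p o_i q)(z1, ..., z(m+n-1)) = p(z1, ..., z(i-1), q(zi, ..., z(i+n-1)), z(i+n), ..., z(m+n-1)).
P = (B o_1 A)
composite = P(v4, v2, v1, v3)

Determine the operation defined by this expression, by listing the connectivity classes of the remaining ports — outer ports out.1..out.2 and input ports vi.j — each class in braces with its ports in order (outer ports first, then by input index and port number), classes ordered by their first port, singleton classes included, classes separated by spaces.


{out.1} {out.2, v2.2} {v1.1} {v1.2} {v2.1} {v3.1} {v3.2} {v4.1} {v4.2}

Connectivity passes through glued B-boundaries; trace each wire chain.
A over (v4, v2) gives {out.1, v2.2} {out.2, v4.2} {v2.1} {v4.1}, out.j being that stage's outer ports
B over (v4, v2, v1, v3) gives {out.1} {out.2, v2.2} {v1.1} {v1.2} {v2.1} {v3.1} {v3.2} {v4.1} {v4.2}, out.j being that stage's outer ports


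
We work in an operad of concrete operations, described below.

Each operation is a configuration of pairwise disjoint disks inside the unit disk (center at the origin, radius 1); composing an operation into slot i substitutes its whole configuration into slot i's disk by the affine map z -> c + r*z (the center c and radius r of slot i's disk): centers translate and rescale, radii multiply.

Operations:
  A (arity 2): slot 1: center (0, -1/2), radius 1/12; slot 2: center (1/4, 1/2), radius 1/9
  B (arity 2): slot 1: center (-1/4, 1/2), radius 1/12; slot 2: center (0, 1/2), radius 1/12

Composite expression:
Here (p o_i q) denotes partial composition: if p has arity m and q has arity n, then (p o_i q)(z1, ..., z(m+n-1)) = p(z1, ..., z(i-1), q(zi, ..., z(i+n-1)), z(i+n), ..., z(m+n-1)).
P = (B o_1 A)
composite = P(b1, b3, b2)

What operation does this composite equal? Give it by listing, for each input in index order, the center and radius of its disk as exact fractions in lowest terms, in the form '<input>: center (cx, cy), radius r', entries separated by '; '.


Each b-disk chains the slot maps above it in B; radii multiply.
input b1: applying the 2 nested substitutions gives center (-1/4, 11/24), radius 1/144
input b3: applying the 2 nested substitutions gives center (-11/48, 13/24), radius 1/108
input b2: applying the 1 nested substitution gives center (0, 1/2), radius 1/12

b1: center (-1/4, 11/24), radius 1/144; b2: center (0, 1/2), radius 1/12; b3: center (-11/48, 13/24), radius 1/108


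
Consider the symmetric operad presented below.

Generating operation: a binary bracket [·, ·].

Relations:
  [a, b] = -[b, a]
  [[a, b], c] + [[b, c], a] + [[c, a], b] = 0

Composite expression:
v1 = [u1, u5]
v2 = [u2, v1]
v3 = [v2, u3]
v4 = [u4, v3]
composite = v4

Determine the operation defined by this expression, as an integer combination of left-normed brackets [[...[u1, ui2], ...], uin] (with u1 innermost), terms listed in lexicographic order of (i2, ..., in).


[[[[u1, u5], u2], u3], u4]


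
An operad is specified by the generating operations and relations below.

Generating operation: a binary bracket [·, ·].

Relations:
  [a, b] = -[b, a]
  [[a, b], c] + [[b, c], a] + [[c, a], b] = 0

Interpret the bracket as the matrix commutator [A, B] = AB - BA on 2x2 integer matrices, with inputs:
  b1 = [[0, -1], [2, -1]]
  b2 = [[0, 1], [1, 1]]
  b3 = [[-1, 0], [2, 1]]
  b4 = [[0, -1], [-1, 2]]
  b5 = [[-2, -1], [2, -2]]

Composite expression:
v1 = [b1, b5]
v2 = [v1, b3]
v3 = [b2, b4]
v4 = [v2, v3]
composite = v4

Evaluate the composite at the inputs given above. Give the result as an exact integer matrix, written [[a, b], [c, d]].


[[-6, -12], [-12, 6]]

[b1, b5] = [[0, -1], [-2, 0]]
[[b1, b5], b3] = [[-2, -2], [4, 2]]
[b2, b4] = [[0, 3], [-3, 0]]
[[[b1, b5], b3], [b2, b4]] = [[-6, -12], [-12, 6]]


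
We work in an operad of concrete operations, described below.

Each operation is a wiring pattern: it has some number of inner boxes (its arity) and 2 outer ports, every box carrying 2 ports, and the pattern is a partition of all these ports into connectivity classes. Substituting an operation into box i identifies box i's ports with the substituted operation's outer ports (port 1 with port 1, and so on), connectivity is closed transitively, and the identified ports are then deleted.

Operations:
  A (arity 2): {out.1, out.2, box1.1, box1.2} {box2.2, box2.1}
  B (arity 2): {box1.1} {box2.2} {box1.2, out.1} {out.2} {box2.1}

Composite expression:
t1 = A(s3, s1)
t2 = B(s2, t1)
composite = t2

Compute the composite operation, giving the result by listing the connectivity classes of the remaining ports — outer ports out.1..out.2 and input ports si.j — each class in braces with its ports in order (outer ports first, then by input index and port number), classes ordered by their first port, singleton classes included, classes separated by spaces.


{out.1, s2.2} {out.2} {s1.1, s1.2} {s2.1} {s3.1, s3.2}


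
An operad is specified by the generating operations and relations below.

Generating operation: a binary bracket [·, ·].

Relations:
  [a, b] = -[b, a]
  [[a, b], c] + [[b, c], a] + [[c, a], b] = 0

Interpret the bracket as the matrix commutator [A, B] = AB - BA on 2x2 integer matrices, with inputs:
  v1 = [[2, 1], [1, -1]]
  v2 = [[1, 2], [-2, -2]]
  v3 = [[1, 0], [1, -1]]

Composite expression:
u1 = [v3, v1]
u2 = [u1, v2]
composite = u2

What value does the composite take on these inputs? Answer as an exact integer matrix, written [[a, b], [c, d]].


[v3, v1] = [[-1, 2], [1, 1]]
[[v3, v1], v2] = [[-6, -10], [-1, 6]]

[[-6, -10], [-1, 6]]


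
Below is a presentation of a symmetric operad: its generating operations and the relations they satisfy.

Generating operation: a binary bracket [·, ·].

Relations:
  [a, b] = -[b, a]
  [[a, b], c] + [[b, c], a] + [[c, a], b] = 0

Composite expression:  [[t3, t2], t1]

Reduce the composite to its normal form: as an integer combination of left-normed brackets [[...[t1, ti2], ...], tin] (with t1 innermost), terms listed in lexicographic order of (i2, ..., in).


[[t1, t2], t3] - [[t1, t3], t2]

A multilinear Lie element is pinned by t1-initial words (t1 innermost).
Composite bracket: [[t3, t2], t1]
Expanding via [a, b] = ab - ba: 4 signed words (2^2 = 4).
Keep just the words that open with t1:
  from t1t2t3, sign +1: term +[[t1, t2], t3]
  from t1t3t2, sign -1: term -[[t1, t3], t2]


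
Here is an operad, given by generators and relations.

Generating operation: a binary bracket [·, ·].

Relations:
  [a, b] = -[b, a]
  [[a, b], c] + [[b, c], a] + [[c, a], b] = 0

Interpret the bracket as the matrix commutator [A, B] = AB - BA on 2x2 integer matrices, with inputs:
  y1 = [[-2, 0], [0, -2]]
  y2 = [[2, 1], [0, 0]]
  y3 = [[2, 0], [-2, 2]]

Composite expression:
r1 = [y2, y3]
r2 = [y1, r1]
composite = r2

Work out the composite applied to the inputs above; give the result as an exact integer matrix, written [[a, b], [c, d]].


[[0, 0], [0, 0]]


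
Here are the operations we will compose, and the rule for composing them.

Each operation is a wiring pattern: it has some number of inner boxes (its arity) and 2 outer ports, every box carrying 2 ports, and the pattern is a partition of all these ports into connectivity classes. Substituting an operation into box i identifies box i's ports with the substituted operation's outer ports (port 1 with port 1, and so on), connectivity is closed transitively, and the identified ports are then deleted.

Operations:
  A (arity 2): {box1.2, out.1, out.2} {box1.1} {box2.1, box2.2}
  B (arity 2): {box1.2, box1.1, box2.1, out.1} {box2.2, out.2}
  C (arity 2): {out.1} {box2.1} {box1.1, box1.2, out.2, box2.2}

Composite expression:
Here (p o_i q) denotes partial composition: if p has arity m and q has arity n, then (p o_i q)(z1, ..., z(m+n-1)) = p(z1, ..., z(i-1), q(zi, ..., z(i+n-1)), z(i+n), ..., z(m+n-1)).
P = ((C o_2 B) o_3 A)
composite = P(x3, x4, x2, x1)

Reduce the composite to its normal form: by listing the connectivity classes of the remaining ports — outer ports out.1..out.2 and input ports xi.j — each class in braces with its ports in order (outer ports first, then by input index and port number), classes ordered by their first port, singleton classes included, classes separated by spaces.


{out.1} {out.2, x2.2, x3.1, x3.2, x4.1, x4.2} {x1.1, x1.2} {x2.1}


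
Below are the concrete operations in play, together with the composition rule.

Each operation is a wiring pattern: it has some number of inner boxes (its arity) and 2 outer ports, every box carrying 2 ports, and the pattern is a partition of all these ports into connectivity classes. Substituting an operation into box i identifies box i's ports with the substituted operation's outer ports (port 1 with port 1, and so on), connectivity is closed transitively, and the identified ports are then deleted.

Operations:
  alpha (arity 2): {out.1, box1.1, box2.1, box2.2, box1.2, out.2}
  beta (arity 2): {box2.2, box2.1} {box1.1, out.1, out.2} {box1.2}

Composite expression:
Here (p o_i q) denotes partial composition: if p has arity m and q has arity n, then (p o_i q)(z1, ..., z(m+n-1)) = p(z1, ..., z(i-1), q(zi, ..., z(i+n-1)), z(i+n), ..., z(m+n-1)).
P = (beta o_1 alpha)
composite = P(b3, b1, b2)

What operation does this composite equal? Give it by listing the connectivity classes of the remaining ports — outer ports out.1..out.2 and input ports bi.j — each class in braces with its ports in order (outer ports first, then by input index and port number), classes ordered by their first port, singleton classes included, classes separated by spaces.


{out.1, out.2, b1.1, b1.2, b3.1, b3.2} {b2.1, b2.2}


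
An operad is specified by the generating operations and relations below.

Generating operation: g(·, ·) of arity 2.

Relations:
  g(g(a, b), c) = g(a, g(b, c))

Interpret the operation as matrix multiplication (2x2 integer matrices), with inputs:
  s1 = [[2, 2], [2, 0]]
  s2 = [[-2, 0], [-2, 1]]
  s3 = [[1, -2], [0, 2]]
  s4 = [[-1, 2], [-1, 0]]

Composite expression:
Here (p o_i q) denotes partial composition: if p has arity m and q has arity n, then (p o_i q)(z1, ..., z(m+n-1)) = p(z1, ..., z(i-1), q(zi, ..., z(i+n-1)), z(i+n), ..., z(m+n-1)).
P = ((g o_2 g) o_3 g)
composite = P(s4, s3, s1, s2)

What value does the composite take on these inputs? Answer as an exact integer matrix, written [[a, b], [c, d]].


g(s1, s2) = [[-8, 2], [-4, 0]]
g(s3, g(s1, s2)) = [[0, 2], [-8, 0]]
g(s4, g(s3, g(s1, s2))) = [[-16, -2], [0, -2]]

[[-16, -2], [0, -2]]


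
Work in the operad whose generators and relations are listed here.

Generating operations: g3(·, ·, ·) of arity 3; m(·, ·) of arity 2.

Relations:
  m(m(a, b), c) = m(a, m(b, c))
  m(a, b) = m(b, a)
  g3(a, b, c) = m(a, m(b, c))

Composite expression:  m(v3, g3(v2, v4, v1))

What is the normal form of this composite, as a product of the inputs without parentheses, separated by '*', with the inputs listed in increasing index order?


v1 * v2 * v3 * v4

Any arrangement under m is one operation, so sort the v-inputs.
g3(v2, v4, v1) unparenthesizes to v2 * v4 * v1
m(v3, g3(v2, v4, v1)) unparenthesizes to v3 * v2 * v4 * v1
the factors in increasing index order: v1 * v2 * v3 * v4


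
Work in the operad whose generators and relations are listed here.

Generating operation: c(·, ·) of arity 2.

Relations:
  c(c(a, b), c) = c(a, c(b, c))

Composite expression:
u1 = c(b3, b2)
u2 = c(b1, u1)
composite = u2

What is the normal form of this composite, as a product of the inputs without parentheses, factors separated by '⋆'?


b1 ⋆ b3 ⋆ b2

Every regrouping of c is equal, so read the b-inputs in written order.
c(b3, b2) linearizes to b3 ⋆ b2
c(b1, c(b3, b2)) linearizes to b1 ⋆ b3 ⋆ b2


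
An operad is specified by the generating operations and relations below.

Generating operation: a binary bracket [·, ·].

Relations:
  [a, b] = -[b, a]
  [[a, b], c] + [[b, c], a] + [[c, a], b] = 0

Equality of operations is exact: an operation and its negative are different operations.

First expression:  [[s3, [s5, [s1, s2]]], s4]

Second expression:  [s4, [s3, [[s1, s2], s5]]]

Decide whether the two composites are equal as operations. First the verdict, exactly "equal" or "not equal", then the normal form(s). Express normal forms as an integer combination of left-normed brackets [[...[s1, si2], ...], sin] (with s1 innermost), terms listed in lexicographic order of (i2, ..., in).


equal; both compose to [[[[s1, s2], s5], s3], s4]

Reducing the first expression gives [[[[s1, s2], s5], s3], s4]
Reducing the second expression gives [[[[s1, s2], s5], s3], s4]
The forms coincide; equal.


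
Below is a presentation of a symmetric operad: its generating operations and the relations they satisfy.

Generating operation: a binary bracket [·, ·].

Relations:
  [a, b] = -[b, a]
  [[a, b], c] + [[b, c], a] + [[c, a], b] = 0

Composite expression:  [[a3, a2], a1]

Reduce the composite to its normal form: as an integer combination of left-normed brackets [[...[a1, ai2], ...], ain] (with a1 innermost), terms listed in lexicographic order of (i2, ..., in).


[[a1, a2], a3] - [[a1, a3], a2]

Antisymmetry and Jacobi reduce to a1-anchored left-normed brackets.
Composite bracket: [[a3, a2], a1]
Under [a, b] = ab - ba we get 4 signed associative words (2^2 = 4).
Coefficients come from the a1-initial words:
  from a1a2a3, sign +1: term +[[a1, a2], a3]
  from a1a3a2, sign -1: term -[[a1, a3], a2]


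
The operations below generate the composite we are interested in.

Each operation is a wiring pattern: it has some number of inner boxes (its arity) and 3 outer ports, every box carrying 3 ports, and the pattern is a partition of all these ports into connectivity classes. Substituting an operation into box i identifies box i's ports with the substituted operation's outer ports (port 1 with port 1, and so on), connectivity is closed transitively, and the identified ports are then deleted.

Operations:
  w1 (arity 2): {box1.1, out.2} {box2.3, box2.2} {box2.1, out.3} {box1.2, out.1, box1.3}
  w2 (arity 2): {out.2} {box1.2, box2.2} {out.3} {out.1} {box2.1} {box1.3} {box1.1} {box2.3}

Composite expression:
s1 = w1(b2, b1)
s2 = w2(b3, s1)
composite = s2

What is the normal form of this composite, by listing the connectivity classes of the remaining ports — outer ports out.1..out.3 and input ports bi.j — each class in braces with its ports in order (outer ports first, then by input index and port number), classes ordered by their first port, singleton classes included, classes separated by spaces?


After gluing at w2, chains via deleted ports link the b-ports.
stage w1: inputs (b2, b1), connectivity {out.1, b2.2, b2.3} {out.2, b2.1} {out.3, b1.1} {b1.2, b1.3}, out.j its boundary
stage w2: inputs (b3, b2, b1), connectivity {out.1} {out.2} {out.3} {b1.1} {b1.2, b1.3} {b2.1, b3.2} {b2.2, b2.3} {b3.1} {b3.3}, out.j its boundary

{out.1} {out.2} {out.3} {b1.1} {b1.2, b1.3} {b2.1, b3.2} {b2.2, b2.3} {b3.1} {b3.3}
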